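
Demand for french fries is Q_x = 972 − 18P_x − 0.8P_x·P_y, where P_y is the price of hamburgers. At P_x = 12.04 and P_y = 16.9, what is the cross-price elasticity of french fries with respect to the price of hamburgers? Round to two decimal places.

-0.27

At P_x = 12.04 and P_y = 16.9: Q_x = 592.499.
∂Q_x/∂P_y = -0.8P_x = -0.8(12.04) = -9.6320.
ε = (∂Q_x/∂P_y)(P_y/Q_x) = -9.6320 × (16.9/592.499) ≈ -0.27.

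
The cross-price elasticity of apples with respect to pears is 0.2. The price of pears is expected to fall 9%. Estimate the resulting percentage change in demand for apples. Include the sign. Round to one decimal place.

%ΔQ ≈ ε × %ΔP of pears = 0.2 × (-9%) = -1.8%.

-1.8%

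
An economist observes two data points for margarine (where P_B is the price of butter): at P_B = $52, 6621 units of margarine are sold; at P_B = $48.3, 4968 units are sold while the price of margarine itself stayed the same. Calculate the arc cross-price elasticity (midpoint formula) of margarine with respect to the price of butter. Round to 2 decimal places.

ΔQ_A = 4968 − 6621 = -1653; ΔP_B = 48.3 − 52 = -3.7.
Midpoints: Q̄_A = 5794.5, P̄_B = 50.15.
ε = (ΔQ_A/Q̄_A)/(ΔP_B/P̄_B) = (-1653/5794.5)/(-3.7/50.15) ≈ 3.87.
ε > 0: margarine and butter are substitutes.

3.87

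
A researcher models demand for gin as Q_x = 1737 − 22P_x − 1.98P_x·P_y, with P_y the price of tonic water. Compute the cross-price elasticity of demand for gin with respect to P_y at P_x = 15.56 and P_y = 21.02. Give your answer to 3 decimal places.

At P_x = 15.56 and P_y = 21.02: Q_x = 747.079.
∂Q_x/∂P_y = -1.98P_x = -1.98(15.56) = -30.8088.
ε = (∂Q_x/∂P_y)(P_y/Q_x) = -30.8088 × (21.02/747.079) ≈ -0.867.
ε < 0: complements.

-0.867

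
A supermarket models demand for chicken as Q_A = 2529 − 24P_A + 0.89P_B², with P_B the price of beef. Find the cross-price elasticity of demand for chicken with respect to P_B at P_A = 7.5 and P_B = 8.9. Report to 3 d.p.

0.058

At P_A = 7.5 and P_B = 8.9: Q_A = 2419.497.
∂Q_A/∂P_B = 1.78P_B = 1.78(8.9) = 15.8420.
ε = (∂Q_A/∂P_B)(P_B/Q_A) = 15.8420 × (8.9/2419.497) ≈ 0.058.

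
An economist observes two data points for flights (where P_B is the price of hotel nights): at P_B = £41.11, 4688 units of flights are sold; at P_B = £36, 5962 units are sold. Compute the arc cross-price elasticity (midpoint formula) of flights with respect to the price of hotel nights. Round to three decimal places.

ΔQ_A = 5962 − 4688 = 1274; ΔP_B = 36 − 41.11 = -5.11.
Midpoints: Q̄_A = 5325.0, P̄_B = 38.55.
ε = (ΔQ_A/Q̄_A)/(ΔP_B/P̄_B) = (1274/5325.0)/(-5.11/38.55) ≈ -1.805.

-1.805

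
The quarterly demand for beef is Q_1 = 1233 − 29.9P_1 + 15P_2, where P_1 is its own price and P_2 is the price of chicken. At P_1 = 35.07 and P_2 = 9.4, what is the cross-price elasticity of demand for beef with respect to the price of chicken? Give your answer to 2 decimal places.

At P_1 = 35.07 and P_2 = 9.4: Q_1 = 325.407.
∂Q_1/∂P_2 = 15.
ε = (∂Q_1/∂P_2)(P_2/Q_1) = 15 × (9.4/325.407) ≈ 0.43.
Since ε > 0, beef and chicken are substitutes.

0.43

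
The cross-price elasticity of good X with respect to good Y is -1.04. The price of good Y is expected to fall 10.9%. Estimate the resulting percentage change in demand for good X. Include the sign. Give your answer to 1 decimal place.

11.3%

%ΔQ ≈ ε × %ΔP of good Y = -1.04 × (-10.9%) = 11.3%.
Demand for good X rises by about 11.3%.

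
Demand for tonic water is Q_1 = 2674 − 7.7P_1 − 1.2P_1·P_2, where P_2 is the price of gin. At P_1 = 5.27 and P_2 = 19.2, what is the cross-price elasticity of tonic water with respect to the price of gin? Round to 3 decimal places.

At P_1 = 5.27 and P_2 = 19.2: Q_1 = 2512.000.
∂Q_1/∂P_2 = -1.2P_1 = -1.2(5.27) = -6.3240.
ε = (∂Q_1/∂P_2)(P_2/Q_1) = -6.3240 × (19.2/2512.000) ≈ -0.048.
ε < 0: complements.

-0.048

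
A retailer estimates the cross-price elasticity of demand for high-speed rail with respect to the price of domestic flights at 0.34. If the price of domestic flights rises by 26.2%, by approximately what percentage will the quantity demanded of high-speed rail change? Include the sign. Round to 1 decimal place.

8.9%

%ΔQ ≈ ε × %ΔP of domestic flights = 0.34 × (26.2%) = 8.9%.
Demand for high-speed rail rises by about 8.9%.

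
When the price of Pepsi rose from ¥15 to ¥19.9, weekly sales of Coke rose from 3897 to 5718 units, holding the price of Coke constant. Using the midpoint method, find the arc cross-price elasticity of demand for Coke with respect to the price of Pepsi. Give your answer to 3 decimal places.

1.349

ΔQ_A = 5718 − 3897 = 1821; ΔP_B = 19.9 − 15 = 4.9.
Midpoints: Q̄_A = 4807.5, P̄_B = 17.45.
ε = (ΔQ_A/Q̄_A)/(ΔP_B/P̄_B) = (1821/4807.5)/(4.9/17.45) ≈ 1.349.
ε > 0: Coke and Pepsi are substitutes.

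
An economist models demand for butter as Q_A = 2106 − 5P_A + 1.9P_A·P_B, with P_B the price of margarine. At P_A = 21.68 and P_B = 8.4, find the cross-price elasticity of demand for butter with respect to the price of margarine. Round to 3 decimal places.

0.148

At P_A = 21.68 and P_B = 8.4: Q_A = 2343.613.
∂Q_A/∂P_B = 1.9P_A = 1.9(21.68) = 41.1920.
ε = (∂Q_A/∂P_B)(P_B/Q_A) = 41.1920 × (8.4/2343.613) ≈ 0.148.
ε > 0: substitutes.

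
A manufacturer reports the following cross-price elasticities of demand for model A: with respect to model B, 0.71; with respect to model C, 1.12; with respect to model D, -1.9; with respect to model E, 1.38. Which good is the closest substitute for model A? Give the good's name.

model E

Substitutes have ε > 0. Among the positive values, 1.38 (model E) is largest.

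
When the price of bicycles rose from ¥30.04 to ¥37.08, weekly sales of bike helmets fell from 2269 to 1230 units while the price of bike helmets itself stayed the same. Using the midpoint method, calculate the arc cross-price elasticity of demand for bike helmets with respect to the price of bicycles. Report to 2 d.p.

ΔQ_A = 1230 − 2269 = -1039; ΔP_B = 37.08 − 30.04 = 7.04.
Midpoints: Q̄_A = 1749.5, P̄_B = 33.56.
ε = (ΔQ_A/Q̄_A)/(ΔP_B/P̄_B) = (-1039/1749.5)/(7.04/33.56) ≈ -2.83.
ε < 0: bike helmets and bicycles are complements.

-2.83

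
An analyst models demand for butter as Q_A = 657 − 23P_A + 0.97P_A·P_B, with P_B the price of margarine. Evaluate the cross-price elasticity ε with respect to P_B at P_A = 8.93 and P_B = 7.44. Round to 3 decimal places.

0.125

At P_A = 8.93 and P_B = 7.44: Q_A = 516.056.
∂Q_A/∂P_B = 0.97P_A = 0.97(8.93) = 8.6621.
ε = (∂Q_A/∂P_B)(P_B/Q_A) = 8.6621 × (7.44/516.056) ≈ 0.125.
ε > 0: substitutes.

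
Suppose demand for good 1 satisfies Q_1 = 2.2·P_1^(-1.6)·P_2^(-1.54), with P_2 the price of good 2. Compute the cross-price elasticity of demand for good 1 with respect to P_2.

-1.54

In a log-linear (constant-elasticity) demand function, the coefficient on the exponent of P_2 is the cross-price elasticity.
ε = -1.54. Negative, so good 1 and good 2 are complements.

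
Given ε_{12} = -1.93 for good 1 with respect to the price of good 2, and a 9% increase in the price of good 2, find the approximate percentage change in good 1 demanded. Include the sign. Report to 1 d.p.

-17.4%

%ΔQ ≈ ε × %ΔP of good 2 = -1.93 × (9%) = -17.4%.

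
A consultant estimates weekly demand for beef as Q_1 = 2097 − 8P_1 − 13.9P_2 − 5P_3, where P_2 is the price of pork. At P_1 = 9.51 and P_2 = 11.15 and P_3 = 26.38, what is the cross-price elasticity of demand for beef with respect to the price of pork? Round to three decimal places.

At P_1 = 9.51 and P_2 = 11.15 and P_3 = 26.38: Q_1 = 1734.035.
∂Q_1/∂P_2 = -13.9.
ε = (∂Q_1/∂P_2)(P_2/Q_1) = -13.9 × (11.15/1734.035) ≈ -0.089.
Since ε < 0, beef and pork are complements.

-0.089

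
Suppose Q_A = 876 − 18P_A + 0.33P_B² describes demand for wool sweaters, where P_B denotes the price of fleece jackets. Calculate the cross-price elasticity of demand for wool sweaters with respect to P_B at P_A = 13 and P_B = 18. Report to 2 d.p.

0.29

At P_A = 13 and P_B = 18: Q_A = 748.92.
∂Q_A/∂P_B = 0.66P_B = 0.66(18) = 11.8800.
ε = (∂Q_A/∂P_B)(P_B/Q_A) = 11.8800 × (18/748.92) ≈ 0.29.
ε > 0: substitutes.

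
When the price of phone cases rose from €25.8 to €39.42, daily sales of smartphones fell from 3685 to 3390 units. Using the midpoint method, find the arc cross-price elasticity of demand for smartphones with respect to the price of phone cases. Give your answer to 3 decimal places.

ΔQ_A = 3390 − 3685 = -295; ΔP_B = 39.42 − 25.8 = 13.62.
Midpoints: Q̄_A = 3537.5, P̄_B = 32.61.
ε = (ΔQ_A/Q̄_A)/(ΔP_B/P̄_B) = (-295/3537.5)/(13.62/32.61) ≈ -0.200.
ε < 0: smartphones and phone cases are complements.

-0.200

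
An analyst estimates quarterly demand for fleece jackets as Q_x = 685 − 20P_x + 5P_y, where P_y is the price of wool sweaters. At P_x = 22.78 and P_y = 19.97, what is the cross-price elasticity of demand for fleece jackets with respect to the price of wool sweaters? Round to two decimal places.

0.30

At P_x = 22.78 and P_y = 19.97: Q_x = 329.25.
∂Q_x/∂P_y = 5.
ε = (∂Q_x/∂P_y)(P_y/Q_x) = 5 × (19.97/329.25) ≈ 0.30.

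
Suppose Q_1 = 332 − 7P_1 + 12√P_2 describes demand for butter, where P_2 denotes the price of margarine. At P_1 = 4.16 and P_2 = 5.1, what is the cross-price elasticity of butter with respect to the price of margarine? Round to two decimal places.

0.04

At P_1 = 4.16 and P_2 = 5.1: Q_1 = 329.980.
∂Q_1/∂P_2 = 12/(2√P_2) = 12/(2√5.1) = 2.6568.
ε = (∂Q_1/∂P_2)(P_2/Q_1) = 2.6568 × (5.1/329.980) ≈ 0.04.
ε > 0: substitutes.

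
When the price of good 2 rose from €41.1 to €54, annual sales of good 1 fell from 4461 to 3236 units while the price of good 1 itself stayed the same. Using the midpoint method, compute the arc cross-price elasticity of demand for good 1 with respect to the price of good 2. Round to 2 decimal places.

ΔQ_1 = 3236 − 4461 = -1225; ΔP_2 = 54 − 41.1 = 12.9.
Midpoints: Q̄_1 = 3848.5, P̄_2 = 47.55.
ε = (ΔQ_1/Q̄_1)/(ΔP_2/P̄_2) = (-1225/3848.5)/(12.9/47.55) ≈ -1.17.
ε < 0: good 1 and good 2 are complements.

-1.17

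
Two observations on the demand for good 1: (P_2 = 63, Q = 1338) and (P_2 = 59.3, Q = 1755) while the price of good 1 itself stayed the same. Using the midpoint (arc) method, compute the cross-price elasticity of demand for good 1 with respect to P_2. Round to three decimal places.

ΔQ_1 = 1755 − 1338 = 417; ΔP_2 = 59.3 − 63 = -3.7.
Midpoints: Q̄_1 = 1546.5, P̄_2 = 61.15.
ε = (ΔQ_1/Q̄_1)/(ΔP_2/P̄_2) = (417/1546.5)/(-3.7/61.15) ≈ -4.456.

-4.456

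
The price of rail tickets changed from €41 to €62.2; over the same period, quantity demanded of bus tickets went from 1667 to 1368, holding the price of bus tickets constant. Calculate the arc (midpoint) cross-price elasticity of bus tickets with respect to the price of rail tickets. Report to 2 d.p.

ΔQ_A = 1368 − 1667 = -299; ΔP_B = 62.2 − 41 = 21.2.
Midpoints: Q̄_A = 1517.5, P̄_B = 51.60.
ε = (ΔQ_A/Q̄_A)/(ΔP_B/P̄_B) = (-299/1517.5)/(21.2/51.60) ≈ -0.48.
ε < 0: bus tickets and rail tickets are complements.

-0.48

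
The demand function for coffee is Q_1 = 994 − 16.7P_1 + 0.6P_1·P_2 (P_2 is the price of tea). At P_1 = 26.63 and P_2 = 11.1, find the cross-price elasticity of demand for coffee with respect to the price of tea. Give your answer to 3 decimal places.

0.244

At P_1 = 26.63 and P_2 = 11.1: Q_1 = 726.635.
∂Q_1/∂P_2 = 0.6P_1 = 0.6(26.63) = 15.9780.
ε = (∂Q_1/∂P_2)(P_2/Q_1) = 15.9780 × (11.1/726.635) ≈ 0.244.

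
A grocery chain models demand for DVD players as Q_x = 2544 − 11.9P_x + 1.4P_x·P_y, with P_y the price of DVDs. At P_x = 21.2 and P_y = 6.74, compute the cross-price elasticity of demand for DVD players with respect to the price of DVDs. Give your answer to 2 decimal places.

0.08

At P_x = 21.2 and P_y = 6.74: Q_x = 2491.763.
∂Q_x/∂P_y = 1.4P_x = 1.4(21.2) = 29.6800.
ε = (∂Q_x/∂P_y)(P_y/Q_x) = 29.6800 × (6.74/2491.763) ≈ 0.08.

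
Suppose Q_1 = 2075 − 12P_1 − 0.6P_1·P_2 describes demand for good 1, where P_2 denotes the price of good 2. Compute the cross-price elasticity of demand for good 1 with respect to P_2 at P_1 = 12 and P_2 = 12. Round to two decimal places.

At P_1 = 12 and P_2 = 12: Q_1 = 1844.6.
∂Q_1/∂P_2 = -0.6P_1 = -0.6(12) = -7.2000.
ε = (∂Q_1/∂P_2)(P_2/Q_1) = -7.2000 × (12/1844.6) ≈ -0.05.

-0.05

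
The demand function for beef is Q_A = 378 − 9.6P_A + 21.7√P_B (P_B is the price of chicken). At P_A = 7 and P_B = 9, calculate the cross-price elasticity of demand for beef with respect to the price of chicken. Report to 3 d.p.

At P_A = 7 and P_B = 9: Q_A = 375.9.
∂Q_A/∂P_B = 21.7/(2√P_B) = 21.7/(2√9) = 3.6167.
ε = (∂Q_A/∂P_B)(P_B/Q_A) = 3.6167 × (9/375.9) ≈ 0.087.
ε > 0: substitutes.

0.087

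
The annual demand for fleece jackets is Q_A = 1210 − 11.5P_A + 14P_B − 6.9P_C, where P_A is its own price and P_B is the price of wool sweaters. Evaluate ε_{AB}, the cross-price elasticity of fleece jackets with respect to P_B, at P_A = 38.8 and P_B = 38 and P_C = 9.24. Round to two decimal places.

0.43

At P_A = 38.8 and P_B = 38 and P_C = 9.24: Q_A = 1232.044.
∂Q_A/∂P_B = 14.
ε = (∂Q_A/∂P_B)(P_B/Q_A) = 14 × (38/1232.044) ≈ 0.43.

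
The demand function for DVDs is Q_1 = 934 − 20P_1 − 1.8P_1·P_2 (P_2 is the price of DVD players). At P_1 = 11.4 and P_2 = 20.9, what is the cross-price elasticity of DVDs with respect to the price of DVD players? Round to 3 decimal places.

-1.548

At P_1 = 11.4 and P_2 = 20.9: Q_1 = 277.132.
∂Q_1/∂P_2 = -1.8P_1 = -1.8(11.4) = -20.5200.
ε = (∂Q_1/∂P_2)(P_2/Q_1) = -20.5200 × (20.9/277.132) ≈ -1.548.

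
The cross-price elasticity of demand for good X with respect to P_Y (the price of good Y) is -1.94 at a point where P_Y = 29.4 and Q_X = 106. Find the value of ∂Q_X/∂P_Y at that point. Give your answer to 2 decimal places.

ε = (∂Q_X/∂P_Y)·(P_Y/Q_X) ⇒ ∂Q_X/∂P_Y = ε·Q_X/P_Y = -1.94 × 106/29.4 ≈ -6.99.

-6.99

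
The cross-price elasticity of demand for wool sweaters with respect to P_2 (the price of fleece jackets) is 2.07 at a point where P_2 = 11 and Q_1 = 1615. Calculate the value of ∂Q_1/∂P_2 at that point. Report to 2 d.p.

303.91

ε = (∂Q_1/∂P_2)·(P_2/Q_1) ⇒ ∂Q_1/∂P_2 = ε·Q_1/P_2 = 2.07 × 1615/11 ≈ 303.91.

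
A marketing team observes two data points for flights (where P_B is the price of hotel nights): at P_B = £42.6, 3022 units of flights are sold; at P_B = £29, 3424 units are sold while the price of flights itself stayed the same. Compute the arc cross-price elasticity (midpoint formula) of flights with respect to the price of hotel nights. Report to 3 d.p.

ΔQ_A = 3424 − 3022 = 402; ΔP_B = 29 − 42.6 = -13.6.
Midpoints: Q̄_A = 3223.0, P̄_B = 35.80.
ε = (ΔQ_A/Q̄_A)/(ΔP_B/P̄_B) = (402/3223.0)/(-13.6/35.80) ≈ -0.328.

-0.328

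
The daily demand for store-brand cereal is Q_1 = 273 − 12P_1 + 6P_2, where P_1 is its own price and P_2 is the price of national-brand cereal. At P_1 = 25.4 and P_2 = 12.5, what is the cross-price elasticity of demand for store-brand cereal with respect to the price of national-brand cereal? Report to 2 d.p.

At P_1 = 25.4 and P_2 = 12.5: Q_1 = 43.2.
∂Q_1/∂P_2 = 6.
ε = (∂Q_1/∂P_2)(P_2/Q_1) = 6 × (12.5/43.2) ≈ 1.74.

1.74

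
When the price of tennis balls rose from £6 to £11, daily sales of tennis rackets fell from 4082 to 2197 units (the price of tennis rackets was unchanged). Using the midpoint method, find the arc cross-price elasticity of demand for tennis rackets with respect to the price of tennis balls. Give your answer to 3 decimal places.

-1.021

ΔQ_A = 2197 − 4082 = -1885; ΔP_B = 11 − 6 = 5.
Midpoints: Q̄_A = 3139.5, P̄_B = 8.50.
ε = (ΔQ_A/Q̄_A)/(ΔP_B/P̄_B) = (-1885/3139.5)/(5/8.50) ≈ -1.021.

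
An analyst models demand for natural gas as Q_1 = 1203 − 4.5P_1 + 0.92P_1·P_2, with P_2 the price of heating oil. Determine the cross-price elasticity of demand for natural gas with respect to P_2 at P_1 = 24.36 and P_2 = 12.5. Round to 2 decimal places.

0.20

At P_1 = 24.36 and P_2 = 12.5: Q_1 = 1373.52.
∂Q_1/∂P_2 = 0.92P_1 = 0.92(24.36) = 22.4112.
ε = (∂Q_1/∂P_2)(P_2/Q_1) = 22.4112 × (12.5/1373.52) ≈ 0.20.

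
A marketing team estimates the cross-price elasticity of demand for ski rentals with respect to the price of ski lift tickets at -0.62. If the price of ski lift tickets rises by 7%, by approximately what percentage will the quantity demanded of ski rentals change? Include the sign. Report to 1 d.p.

-4.3%

%ΔQ ≈ ε × %ΔP of ski lift tickets = -0.62 × (7%) = -4.3%.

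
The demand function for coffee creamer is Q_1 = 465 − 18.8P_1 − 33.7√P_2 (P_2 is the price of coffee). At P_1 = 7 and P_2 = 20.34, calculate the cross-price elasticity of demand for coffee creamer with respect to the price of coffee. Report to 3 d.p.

At P_1 = 7 and P_2 = 20.34: Q_1 = 181.413.
∂Q_1/∂P_2 = -33.7/(2√P_2) = -33.7/(2√20.34) = -3.7362.
ε = (∂Q_1/∂P_2)(P_2/Q_1) = -3.7362 × (20.34/181.413) ≈ -0.419.

-0.419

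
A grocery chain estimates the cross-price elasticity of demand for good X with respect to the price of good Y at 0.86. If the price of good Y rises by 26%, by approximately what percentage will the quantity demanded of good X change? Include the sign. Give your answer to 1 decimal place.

22.4%

%ΔQ ≈ ε × %ΔP of good Y = 0.86 × (26%) = 22.4%.
Demand for good X rises by about 22.4%.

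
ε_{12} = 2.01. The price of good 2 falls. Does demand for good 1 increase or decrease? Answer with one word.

ε > 0 and the price of good 2 falls, so the quantity of good 1 moves in the same direction: it decreases.

decrease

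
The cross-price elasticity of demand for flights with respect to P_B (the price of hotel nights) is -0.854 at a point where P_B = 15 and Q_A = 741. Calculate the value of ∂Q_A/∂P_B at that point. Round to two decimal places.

-42.19

ε = (∂Q_A/∂P_B)·(P_B/Q_A) ⇒ ∂Q_A/∂P_B = ε·Q_A/P_B = -0.854 × 741/15 ≈ -42.19.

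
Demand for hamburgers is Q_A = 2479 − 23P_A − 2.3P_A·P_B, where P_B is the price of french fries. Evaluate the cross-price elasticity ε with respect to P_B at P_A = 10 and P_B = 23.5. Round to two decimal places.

At P_A = 10 and P_B = 23.5: Q_A = 1708.5.
∂Q_A/∂P_B = -2.3P_A = -2.3(10) = -23.0000.
ε = (∂Q_A/∂P_B)(P_B/Q_A) = -23.0000 × (23.5/1708.5) ≈ -0.32.

-0.32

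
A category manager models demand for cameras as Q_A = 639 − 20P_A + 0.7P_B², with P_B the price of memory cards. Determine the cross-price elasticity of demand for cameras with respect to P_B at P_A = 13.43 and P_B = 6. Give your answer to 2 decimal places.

0.13

At P_A = 13.43 and P_B = 6: Q_A = 395.6.
∂Q_A/∂P_B = 1.4P_B = 1.4(6) = 8.4000.
ε = (∂Q_A/∂P_B)(P_B/Q_A) = 8.4000 × (6/395.6) ≈ 0.13.
ε > 0: substitutes.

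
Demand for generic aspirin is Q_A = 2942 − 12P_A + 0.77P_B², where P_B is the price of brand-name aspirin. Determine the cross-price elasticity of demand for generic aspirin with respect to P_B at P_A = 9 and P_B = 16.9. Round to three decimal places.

At P_A = 9 and P_B = 16.9: Q_A = 3053.920.
∂Q_A/∂P_B = 1.54P_B = 1.54(16.9) = 26.0260.
ε = (∂Q_A/∂P_B)(P_B/Q_A) = 26.0260 × (16.9/3053.920) ≈ 0.144.
ε > 0: substitutes.

0.144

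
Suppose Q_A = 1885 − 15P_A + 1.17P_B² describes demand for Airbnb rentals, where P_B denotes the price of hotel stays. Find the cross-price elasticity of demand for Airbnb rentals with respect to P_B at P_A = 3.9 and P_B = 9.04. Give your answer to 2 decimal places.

0.10

At P_A = 3.9 and P_B = 9.04: Q_A = 1922.114.
∂Q_A/∂P_B = 2.34P_B = 2.34(9.04) = 21.1536.
ε = (∂Q_A/∂P_B)(P_B/Q_A) = 21.1536 × (9.04/1922.114) ≈ 0.10.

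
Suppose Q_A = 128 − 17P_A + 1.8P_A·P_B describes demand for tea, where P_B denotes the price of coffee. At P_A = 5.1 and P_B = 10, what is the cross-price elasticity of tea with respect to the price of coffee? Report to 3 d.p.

At P_A = 5.1 and P_B = 10: Q_A = 133.1.
∂Q_A/∂P_B = 1.8P_A = 1.8(5.1) = 9.1800.
ε = (∂Q_A/∂P_B)(P_B/Q_A) = 9.1800 × (10/133.1) ≈ 0.690.
ε > 0: substitutes.

0.690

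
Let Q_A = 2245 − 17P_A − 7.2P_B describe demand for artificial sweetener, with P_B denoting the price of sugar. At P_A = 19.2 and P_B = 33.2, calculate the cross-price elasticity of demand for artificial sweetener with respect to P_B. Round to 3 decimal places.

-0.142

At P_A = 19.2 and P_B = 33.2: Q_A = 1679.56.
∂Q_A/∂P_B = -7.2.
ε = (∂Q_A/∂P_B)(P_B/Q_A) = -7.2 × (33.2/1679.56) ≈ -0.142.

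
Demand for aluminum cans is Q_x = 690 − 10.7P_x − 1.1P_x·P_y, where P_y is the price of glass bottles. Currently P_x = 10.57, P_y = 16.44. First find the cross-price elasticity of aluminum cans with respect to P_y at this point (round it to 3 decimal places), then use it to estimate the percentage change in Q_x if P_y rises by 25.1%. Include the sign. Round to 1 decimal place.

At P_x = 10.57, P_y = 16.44: Q_x = 385.753.
∂Q_x/∂P_y = -1.1P_x = -11.6270.
ε = (∂Q_x/∂P_y)(P_y/Q_x) = -11.6270 × 16.44/385.753 ≈ -0.496.
%ΔQ_x ≈ ε × %ΔP_y = -0.496 × (25.1%) = -12.4%.

-12.4%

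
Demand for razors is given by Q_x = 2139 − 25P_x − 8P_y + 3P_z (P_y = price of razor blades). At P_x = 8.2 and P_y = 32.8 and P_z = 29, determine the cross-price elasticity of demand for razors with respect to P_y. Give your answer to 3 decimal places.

-0.149

At P_x = 8.2 and P_y = 32.8 and P_z = 29: Q_x = 1758.6.
∂Q_x/∂P_y = -8.
ε = (∂Q_x/∂P_y)(P_y/Q_x) = -8 × (32.8/1758.6) ≈ -0.149.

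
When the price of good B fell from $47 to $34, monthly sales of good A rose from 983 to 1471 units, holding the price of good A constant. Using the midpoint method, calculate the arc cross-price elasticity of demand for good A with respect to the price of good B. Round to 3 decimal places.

-1.239

ΔQ_A = 1471 − 983 = 488; ΔP_B = 34 − 47 = -13.
Midpoints: Q̄_A = 1227.0, P̄_B = 40.50.
ε = (ΔQ_A/Q̄_A)/(ΔP_B/P̄_B) = (488/1227.0)/(-13/40.50) ≈ -1.239.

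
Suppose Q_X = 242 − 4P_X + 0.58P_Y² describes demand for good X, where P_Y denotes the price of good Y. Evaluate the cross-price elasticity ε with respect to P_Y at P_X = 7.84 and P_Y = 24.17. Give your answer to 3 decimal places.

At P_X = 7.84 and P_Y = 24.17: Q_X = 549.470.
∂Q_X/∂P_Y = 1.16P_Y = 1.16(24.17) = 28.0372.
ε = (∂Q_X/∂P_Y)(P_Y/Q_X) = 28.0372 × (24.17/549.470) ≈ 1.233.
ε > 0: substitutes.

1.233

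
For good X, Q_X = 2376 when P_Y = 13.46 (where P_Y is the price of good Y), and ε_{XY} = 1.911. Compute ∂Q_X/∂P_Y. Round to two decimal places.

ε = (∂Q_X/∂P_Y)·(P_Y/Q_X) ⇒ ∂Q_X/∂P_Y = ε·Q_X/P_Y = 1.911 × 2376/13.46 ≈ 337.34.

337.34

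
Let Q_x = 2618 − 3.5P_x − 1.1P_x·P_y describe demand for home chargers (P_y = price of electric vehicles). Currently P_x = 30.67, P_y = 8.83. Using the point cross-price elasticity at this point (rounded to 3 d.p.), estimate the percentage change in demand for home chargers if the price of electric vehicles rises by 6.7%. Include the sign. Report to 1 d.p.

-0.9%

At P_x = 30.67, P_y = 8.83: Q_x = 2212.757.
∂Q_x/∂P_y = -1.1P_x = -33.7370.
ε = (∂Q_x/∂P_y)(P_y/Q_x) = -33.7370 × 8.83/2212.757 ≈ -0.135.
%ΔQ_x ≈ ε × %ΔP_y = -0.135 × (6.7%) = -0.9%.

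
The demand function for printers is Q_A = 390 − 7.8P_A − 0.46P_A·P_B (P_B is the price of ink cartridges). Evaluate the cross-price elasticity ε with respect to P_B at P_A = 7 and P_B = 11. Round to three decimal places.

At P_A = 7 and P_B = 11: Q_A = 299.98.
∂Q_A/∂P_B = -0.46P_A = -0.46(7) = -3.2200.
ε = (∂Q_A/∂P_B)(P_B/Q_A) = -3.2200 × (11/299.98) ≈ -0.118.
ε < 0: complements.

-0.118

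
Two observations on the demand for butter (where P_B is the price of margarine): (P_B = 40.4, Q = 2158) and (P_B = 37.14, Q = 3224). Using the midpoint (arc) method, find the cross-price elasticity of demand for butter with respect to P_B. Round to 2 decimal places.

-4.71

ΔQ_A = 3224 − 2158 = 1066; ΔP_B = 37.14 − 40.4 = -3.26.
Midpoints: Q̄_A = 2691.0, P̄_B = 38.77.
ε = (ΔQ_A/Q̄_A)/(ΔP_B/P̄_B) = (1066/2691.0)/(-3.26/38.77) ≈ -4.71.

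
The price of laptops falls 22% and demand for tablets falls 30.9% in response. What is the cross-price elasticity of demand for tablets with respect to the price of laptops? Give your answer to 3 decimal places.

1.405

ε = (%ΔQ of tablets) / (%ΔP of laptops) = (-30.9%) / (-22%) ≈ 1.405.
Positive cross-price elasticity: substitutes.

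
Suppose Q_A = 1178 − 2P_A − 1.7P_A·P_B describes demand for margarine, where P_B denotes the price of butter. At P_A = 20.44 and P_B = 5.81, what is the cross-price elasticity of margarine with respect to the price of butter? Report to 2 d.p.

At P_A = 20.44 and P_B = 5.81: Q_A = 935.234.
∂Q_A/∂P_B = -1.7P_A = -1.7(20.44) = -34.7480.
ε = (∂Q_A/∂P_B)(P_B/Q_A) = -34.7480 × (5.81/935.234) ≈ -0.22.
ε < 0: complements.

-0.22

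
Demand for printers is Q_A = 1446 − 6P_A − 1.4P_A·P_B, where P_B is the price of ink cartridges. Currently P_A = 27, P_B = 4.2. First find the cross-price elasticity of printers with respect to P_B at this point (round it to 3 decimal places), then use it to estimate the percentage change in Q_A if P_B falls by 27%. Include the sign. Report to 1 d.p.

3.8%

At P_A = 27, P_B = 4.2: Q_A = 1125.24.
∂Q_A/∂P_B = -1.4P_A = -37.8000.
ε = (∂Q_A/∂P_B)(P_B/Q_A) = -37.8000 × 4.2/1125.24 ≈ -0.141.
%ΔQ_A ≈ ε × %ΔP_B = -0.141 × (-27%) = 3.8%.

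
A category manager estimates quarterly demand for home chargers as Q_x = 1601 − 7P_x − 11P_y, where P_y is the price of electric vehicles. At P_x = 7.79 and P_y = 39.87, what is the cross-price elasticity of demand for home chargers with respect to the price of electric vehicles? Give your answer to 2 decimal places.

-0.40

At P_x = 7.79 and P_y = 39.87: Q_x = 1107.9.
∂Q_x/∂P_y = -11.
ε = (∂Q_x/∂P_y)(P_y/Q_x) = -11 × (39.87/1107.9) ≈ -0.40.
Since ε < 0, home chargers and electric vehicles are complements.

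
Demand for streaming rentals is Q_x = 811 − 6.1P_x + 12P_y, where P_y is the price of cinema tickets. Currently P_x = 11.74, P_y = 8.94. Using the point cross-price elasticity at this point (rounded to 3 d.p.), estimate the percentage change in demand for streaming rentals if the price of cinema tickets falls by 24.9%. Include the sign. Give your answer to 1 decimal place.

-3.2%

At P_x = 11.74, P_y = 8.94: Q_x = 846.666.
∂Q_x/∂P_y = 12.
ε = (∂Q_x/∂P_y)(P_y/Q_x) = 12.0000 × 8.94/846.666 ≈ 0.127.
%ΔQ_x ≈ ε × %ΔP_y = 0.127 × (-24.9%) = -3.2%.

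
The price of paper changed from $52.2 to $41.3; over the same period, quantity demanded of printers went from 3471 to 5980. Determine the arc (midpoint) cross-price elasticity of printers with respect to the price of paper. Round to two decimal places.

ΔQ_A = 5980 − 3471 = 2509; ΔP_B = 41.3 − 52.2 = -10.9.
Midpoints: Q̄_A = 4725.5, P̄_B = 46.75.
ε = (ΔQ_A/Q̄_A)/(ΔP_B/P̄_B) = (2509/4725.5)/(-10.9/46.75) ≈ -2.28.
ε < 0: printers and paper are complements.

-2.28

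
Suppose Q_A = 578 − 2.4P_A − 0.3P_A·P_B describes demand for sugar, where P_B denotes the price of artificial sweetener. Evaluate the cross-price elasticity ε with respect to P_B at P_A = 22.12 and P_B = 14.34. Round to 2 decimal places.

At P_A = 22.12 and P_B = 14.34: Q_A = 429.752.
∂Q_A/∂P_B = -0.3P_A = -0.3(22.12) = -6.6360.
ε = (∂Q_A/∂P_B)(P_B/Q_A) = -6.6360 × (14.34/429.752) ≈ -0.22.

-0.22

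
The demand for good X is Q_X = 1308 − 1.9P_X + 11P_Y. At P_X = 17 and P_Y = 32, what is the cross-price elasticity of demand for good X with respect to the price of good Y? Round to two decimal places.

At P_X = 17 and P_Y = 32: Q_X = 1627.7.
∂Q_X/∂P_Y = 11.
ε = (∂Q_X/∂P_Y)(P_Y/Q_X) = 11 × (32/1627.7) ≈ 0.22.
Since ε > 0, good X and good Y are substitutes.

0.22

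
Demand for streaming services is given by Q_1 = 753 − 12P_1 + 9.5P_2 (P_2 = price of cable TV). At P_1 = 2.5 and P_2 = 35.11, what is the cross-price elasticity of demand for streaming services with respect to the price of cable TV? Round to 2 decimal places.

0.32

At P_1 = 2.5 and P_2 = 35.11: Q_1 = 1056.545.
∂Q_1/∂P_2 = 9.5.
ε = (∂Q_1/∂P_2)(P_2/Q_1) = 9.5 × (35.11/1056.545) ≈ 0.32.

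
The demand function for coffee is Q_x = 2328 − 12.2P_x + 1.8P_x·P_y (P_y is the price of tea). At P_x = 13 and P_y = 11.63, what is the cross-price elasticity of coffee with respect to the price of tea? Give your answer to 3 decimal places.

At P_x = 13 and P_y = 11.63: Q_x = 2441.542.
∂Q_x/∂P_y = 1.8P_x = 1.8(13) = 23.4000.
ε = (∂Q_x/∂P_y)(P_y/Q_x) = 23.4000 × (11.63/2441.542) ≈ 0.111.

0.111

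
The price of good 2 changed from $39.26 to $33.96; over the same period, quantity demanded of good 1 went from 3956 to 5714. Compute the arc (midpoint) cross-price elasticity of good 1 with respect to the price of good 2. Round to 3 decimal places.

ΔQ_1 = 5714 − 3956 = 1758; ΔP_2 = 33.96 − 39.26 = -5.3.
Midpoints: Q̄_1 = 4835.0, P̄_2 = 36.61.
ε = (ΔQ_1/Q̄_1)/(ΔP_2/P̄_2) = (1758/4835.0)/(-5.3/36.61) ≈ -2.512.
ε < 0: good 1 and good 2 are complements.

-2.512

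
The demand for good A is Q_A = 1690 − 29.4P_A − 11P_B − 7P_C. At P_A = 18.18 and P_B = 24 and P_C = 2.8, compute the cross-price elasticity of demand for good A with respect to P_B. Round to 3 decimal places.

-0.303

At P_A = 18.18 and P_B = 24 and P_C = 2.8: Q_A = 871.908.
∂Q_A/∂P_B = -11.
ε = (∂Q_A/∂P_B)(P_B/Q_A) = -11 × (24/871.908) ≈ -0.303.
Since ε < 0, good A and good B are complements.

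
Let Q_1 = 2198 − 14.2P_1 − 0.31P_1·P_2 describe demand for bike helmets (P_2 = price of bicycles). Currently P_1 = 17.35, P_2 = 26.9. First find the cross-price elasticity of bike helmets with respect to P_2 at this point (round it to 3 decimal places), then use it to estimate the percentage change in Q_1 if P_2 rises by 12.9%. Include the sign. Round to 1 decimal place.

-1.0%

At P_1 = 17.35, P_2 = 26.9: Q_1 = 1806.948.
∂Q_1/∂P_2 = -0.31P_1 = -5.3785.
ε = (∂Q_1/∂P_2)(P_2/Q_1) = -5.3785 × 26.9/1806.948 ≈ -0.080.
%ΔQ_1 ≈ ε × %ΔP_2 = -0.080 × (12.9%) = -1.0%.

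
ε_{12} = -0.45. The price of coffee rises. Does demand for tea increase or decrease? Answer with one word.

decrease

ε < 0 and the price of coffee rises, so the quantity of tea moves in the opposite direction: it decreases.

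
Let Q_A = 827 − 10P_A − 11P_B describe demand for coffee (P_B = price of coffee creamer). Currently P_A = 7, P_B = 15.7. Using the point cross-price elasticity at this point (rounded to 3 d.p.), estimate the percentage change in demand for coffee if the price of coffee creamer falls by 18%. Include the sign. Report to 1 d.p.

At P_A = 7, P_B = 15.7: Q_A = 584.3.
∂Q_A/∂P_B = -11.
ε = (∂Q_A/∂P_B)(P_B/Q_A) = -11.0000 × 15.7/584.3 ≈ -0.296.
%ΔQ_A ≈ ε × %ΔP_B = -0.296 × (-18%) = 5.3%.

5.3%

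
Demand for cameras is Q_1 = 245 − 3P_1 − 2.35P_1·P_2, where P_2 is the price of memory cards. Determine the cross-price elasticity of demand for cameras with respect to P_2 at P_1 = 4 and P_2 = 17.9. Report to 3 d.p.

At P_1 = 4 and P_2 = 17.9: Q_1 = 64.74.
∂Q_1/∂P_2 = -2.35P_1 = -2.35(4) = -9.4000.
ε = (∂Q_1/∂P_2)(P_2/Q_1) = -9.4000 × (17.9/64.74) ≈ -2.599.

-2.599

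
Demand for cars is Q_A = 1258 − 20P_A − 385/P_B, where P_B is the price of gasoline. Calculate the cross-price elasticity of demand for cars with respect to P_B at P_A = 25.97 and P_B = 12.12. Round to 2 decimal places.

At P_A = 25.97 and P_B = 12.12: Q_A = 706.834.
∂Q_A/∂P_B = 385/P_B² = 2.6209.
ε = (∂Q_A/∂P_B)(P_B/Q_A) = 2.6209 × (12.12/706.834) ≈ 0.04.

0.04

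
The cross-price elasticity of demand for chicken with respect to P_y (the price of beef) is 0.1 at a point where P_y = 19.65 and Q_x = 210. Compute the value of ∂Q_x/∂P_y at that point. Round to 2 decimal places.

ε = (∂Q_x/∂P_y)·(P_y/Q_x) ⇒ ∂Q_x/∂P_y = ε·Q_x/P_y = 0.1 × 210/19.65 ≈ 1.07.

1.07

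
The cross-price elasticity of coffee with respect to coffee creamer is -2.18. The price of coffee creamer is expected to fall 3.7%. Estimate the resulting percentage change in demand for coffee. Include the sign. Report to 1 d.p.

%ΔQ ≈ ε × %ΔP of coffee creamer = -2.18 × (-3.7%) = 8.1%.

8.1%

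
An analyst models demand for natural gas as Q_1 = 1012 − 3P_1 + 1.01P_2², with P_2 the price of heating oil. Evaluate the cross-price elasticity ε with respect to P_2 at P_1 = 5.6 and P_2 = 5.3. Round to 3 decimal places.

At P_1 = 5.6 and P_2 = 5.3: Q_1 = 1023.571.
∂Q_1/∂P_2 = 2.02P_2 = 2.02(5.3) = 10.7060.
ε = (∂Q_1/∂P_2)(P_2/Q_1) = 10.7060 × (5.3/1023.571) ≈ 0.055.
ε > 0: substitutes.

0.055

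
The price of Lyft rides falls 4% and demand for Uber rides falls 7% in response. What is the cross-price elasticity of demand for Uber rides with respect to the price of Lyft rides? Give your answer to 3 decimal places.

ε = (%ΔQ of Uber rides) / (%ΔP of Lyft rides) = (-7%) / (-4%) ≈ 1.750.
Positive cross-price elasticity: substitutes.

1.750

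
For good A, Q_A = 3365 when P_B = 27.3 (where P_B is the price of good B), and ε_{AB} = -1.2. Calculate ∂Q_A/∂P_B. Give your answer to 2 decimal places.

-147.91

ε = (∂Q_A/∂P_B)·(P_B/Q_A) ⇒ ∂Q_A/∂P_B = ε·Q_A/P_B = -1.2 × 3365/27.3 ≈ -147.91.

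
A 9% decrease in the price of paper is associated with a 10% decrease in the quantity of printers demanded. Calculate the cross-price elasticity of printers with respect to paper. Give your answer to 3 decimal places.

ε = (%ΔQ of printers) / (%ΔP of paper) = (-10%) / (-9%) ≈ 1.111.
Positive cross-price elasticity: substitutes.

1.111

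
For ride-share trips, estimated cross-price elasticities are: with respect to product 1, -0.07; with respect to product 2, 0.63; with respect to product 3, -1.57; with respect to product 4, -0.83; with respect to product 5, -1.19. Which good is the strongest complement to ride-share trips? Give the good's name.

product 3

Complements have ε < 0. The most negative value is -1.57 (product 3).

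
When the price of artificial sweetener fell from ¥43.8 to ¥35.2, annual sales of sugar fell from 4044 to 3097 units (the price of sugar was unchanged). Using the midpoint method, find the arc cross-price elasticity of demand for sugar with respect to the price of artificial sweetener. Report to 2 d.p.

1.22

ΔQ_A = 3097 − 4044 = -947; ΔP_B = 35.2 − 43.8 = -8.6.
Midpoints: Q̄_A = 3570.5, P̄_B = 39.50.
ε = (ΔQ_A/Q̄_A)/(ΔP_B/P̄_B) = (-947/3570.5)/(-8.6/39.50) ≈ 1.22.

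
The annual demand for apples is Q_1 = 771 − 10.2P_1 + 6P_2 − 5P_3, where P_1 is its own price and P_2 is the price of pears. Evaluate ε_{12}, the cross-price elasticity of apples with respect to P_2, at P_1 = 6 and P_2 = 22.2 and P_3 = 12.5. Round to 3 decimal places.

0.171

At P_1 = 6 and P_2 = 22.2 and P_3 = 12.5: Q_1 = 780.5.
∂Q_1/∂P_2 = 6.
ε = (∂Q_1/∂P_2)(P_2/Q_1) = 6 × (22.2/780.5) ≈ 0.171.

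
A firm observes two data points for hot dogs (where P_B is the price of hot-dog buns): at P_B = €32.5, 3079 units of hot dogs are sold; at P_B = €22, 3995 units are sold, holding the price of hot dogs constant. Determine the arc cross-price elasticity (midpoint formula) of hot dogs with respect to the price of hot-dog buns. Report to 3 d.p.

ΔQ_A = 3995 − 3079 = 916; ΔP_B = 22 − 32.5 = -10.5.
Midpoints: Q̄_A = 3537.0, P̄_B = 27.25.
ε = (ΔQ_A/Q̄_A)/(ΔP_B/P̄_B) = (916/3537.0)/(-10.5/27.25) ≈ -0.672.
ε < 0: hot dogs and hot-dog buns are complements.

-0.672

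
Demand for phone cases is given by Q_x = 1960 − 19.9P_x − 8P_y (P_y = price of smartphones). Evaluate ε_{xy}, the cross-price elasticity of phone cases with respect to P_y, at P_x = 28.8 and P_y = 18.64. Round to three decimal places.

-0.120

At P_x = 28.8 and P_y = 18.64: Q_x = 1237.76.
∂Q_x/∂P_y = -8.
ε = (∂Q_x/∂P_y)(P_y/Q_x) = -8 × (18.64/1237.76) ≈ -0.120.
Since ε < 0, phone cases and smartphones are complements.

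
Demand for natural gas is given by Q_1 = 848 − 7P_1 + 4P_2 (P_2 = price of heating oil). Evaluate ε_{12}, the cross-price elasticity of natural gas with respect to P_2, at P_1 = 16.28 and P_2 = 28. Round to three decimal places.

0.132

At P_1 = 16.28 and P_2 = 28: Q_1 = 846.04.
∂Q_1/∂P_2 = 4.
ε = (∂Q_1/∂P_2)(P_2/Q_1) = 4 × (28/846.04) ≈ 0.132.
Since ε > 0, natural gas and heating oil are substitutes.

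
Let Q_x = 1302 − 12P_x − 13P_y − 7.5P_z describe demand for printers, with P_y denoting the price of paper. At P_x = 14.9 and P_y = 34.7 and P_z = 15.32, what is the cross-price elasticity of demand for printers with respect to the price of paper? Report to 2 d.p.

-0.81

At P_x = 14.9 and P_y = 34.7 and P_z = 15.32: Q_x = 557.2.
∂Q_x/∂P_y = -13.
ε = (∂Q_x/∂P_y)(P_y/Q_x) = -13 × (34.7/557.2) ≈ -0.81.
Since ε < 0, printers and paper are complements.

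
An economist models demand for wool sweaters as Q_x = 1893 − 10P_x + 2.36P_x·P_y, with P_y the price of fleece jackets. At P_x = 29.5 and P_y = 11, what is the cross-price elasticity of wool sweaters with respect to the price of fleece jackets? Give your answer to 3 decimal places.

0.324

At P_x = 29.5 and P_y = 11: Q_x = 2363.82.
∂Q_x/∂P_y = 2.36P_x = 2.36(29.5) = 69.6200.
ε = (∂Q_x/∂P_y)(P_y/Q_x) = 69.6200 × (11/2363.82) ≈ 0.324.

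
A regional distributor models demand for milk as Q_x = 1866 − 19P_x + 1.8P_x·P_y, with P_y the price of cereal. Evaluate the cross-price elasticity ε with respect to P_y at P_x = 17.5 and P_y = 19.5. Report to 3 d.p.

At P_x = 17.5 and P_y = 19.5: Q_x = 2147.75.
∂Q_x/∂P_y = 1.8P_x = 1.8(17.5) = 31.5000.
ε = (∂Q_x/∂P_y)(P_y/Q_x) = 31.5000 × (19.5/2147.75) ≈ 0.286.
ε > 0: substitutes.

0.286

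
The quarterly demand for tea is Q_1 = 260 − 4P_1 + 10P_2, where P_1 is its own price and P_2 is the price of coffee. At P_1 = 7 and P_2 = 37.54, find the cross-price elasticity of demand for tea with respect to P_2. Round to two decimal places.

0.62

At P_1 = 7 and P_2 = 37.54: Q_1 = 607.4.
∂Q_1/∂P_2 = 10.
ε = (∂Q_1/∂P_2)(P_2/Q_1) = 10 × (37.54/607.4) ≈ 0.62.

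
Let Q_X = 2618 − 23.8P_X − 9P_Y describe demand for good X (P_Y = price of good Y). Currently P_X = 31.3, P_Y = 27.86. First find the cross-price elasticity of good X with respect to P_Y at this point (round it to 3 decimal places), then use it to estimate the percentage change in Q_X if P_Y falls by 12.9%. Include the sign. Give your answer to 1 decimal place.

2.0%

At P_X = 31.3, P_Y = 27.86: Q_X = 1622.32.
∂Q_X/∂P_Y = -9.
ε = (∂Q_X/∂P_Y)(P_Y/Q_X) = -9.0000 × 27.86/1622.32 ≈ -0.155.
%ΔQ_X ≈ ε × %ΔP_Y = -0.155 × (-12.9%) = 2.0%.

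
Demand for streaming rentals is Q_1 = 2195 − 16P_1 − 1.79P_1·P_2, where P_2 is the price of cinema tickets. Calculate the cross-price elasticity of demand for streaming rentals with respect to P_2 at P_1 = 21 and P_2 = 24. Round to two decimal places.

At P_1 = 21 and P_2 = 24: Q_1 = 956.84.
∂Q_1/∂P_2 = -1.79P_1 = -1.79(21) = -37.5900.
ε = (∂Q_1/∂P_2)(P_2/Q_1) = -37.5900 × (24/956.84) ≈ -0.94.
ε < 0: complements.

-0.94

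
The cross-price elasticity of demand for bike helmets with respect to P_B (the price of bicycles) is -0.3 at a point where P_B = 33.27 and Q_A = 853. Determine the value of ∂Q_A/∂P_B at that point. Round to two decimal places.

-7.69

ε = (∂Q_A/∂P_B)·(P_B/Q_A) ⇒ ∂Q_A/∂P_B = ε·Q_A/P_B = -0.3 × 853/33.27 ≈ -7.69.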